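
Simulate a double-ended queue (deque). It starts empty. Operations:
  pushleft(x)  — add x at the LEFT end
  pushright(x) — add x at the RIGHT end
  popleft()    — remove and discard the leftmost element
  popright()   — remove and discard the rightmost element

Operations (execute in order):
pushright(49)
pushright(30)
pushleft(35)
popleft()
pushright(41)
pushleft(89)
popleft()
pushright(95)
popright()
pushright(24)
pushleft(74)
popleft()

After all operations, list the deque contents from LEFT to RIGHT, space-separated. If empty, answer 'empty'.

Answer: 49 30 41 24

Derivation:
pushright(49): [49]
pushright(30): [49, 30]
pushleft(35): [35, 49, 30]
popleft(): [49, 30]
pushright(41): [49, 30, 41]
pushleft(89): [89, 49, 30, 41]
popleft(): [49, 30, 41]
pushright(95): [49, 30, 41, 95]
popright(): [49, 30, 41]
pushright(24): [49, 30, 41, 24]
pushleft(74): [74, 49, 30, 41, 24]
popleft(): [49, 30, 41, 24]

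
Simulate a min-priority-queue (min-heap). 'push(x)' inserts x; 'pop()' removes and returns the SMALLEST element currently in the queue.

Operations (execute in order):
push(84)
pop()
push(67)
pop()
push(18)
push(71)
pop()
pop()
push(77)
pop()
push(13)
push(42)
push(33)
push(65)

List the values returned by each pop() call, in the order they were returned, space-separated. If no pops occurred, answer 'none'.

push(84): heap contents = [84]
pop() → 84: heap contents = []
push(67): heap contents = [67]
pop() → 67: heap contents = []
push(18): heap contents = [18]
push(71): heap contents = [18, 71]
pop() → 18: heap contents = [71]
pop() → 71: heap contents = []
push(77): heap contents = [77]
pop() → 77: heap contents = []
push(13): heap contents = [13]
push(42): heap contents = [13, 42]
push(33): heap contents = [13, 33, 42]
push(65): heap contents = [13, 33, 42, 65]

Answer: 84 67 18 71 77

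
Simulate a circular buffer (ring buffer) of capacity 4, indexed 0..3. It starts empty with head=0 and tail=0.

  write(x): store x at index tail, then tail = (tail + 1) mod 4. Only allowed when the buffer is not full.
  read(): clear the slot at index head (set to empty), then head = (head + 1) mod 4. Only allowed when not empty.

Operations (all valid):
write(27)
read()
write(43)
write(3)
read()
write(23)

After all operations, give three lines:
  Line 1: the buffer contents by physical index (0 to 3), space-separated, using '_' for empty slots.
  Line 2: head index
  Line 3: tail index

write(27): buf=[27 _ _ _], head=0, tail=1, size=1
read(): buf=[_ _ _ _], head=1, tail=1, size=0
write(43): buf=[_ 43 _ _], head=1, tail=2, size=1
write(3): buf=[_ 43 3 _], head=1, tail=3, size=2
read(): buf=[_ _ 3 _], head=2, tail=3, size=1
write(23): buf=[_ _ 3 23], head=2, tail=0, size=2

Answer: _ _ 3 23
2
0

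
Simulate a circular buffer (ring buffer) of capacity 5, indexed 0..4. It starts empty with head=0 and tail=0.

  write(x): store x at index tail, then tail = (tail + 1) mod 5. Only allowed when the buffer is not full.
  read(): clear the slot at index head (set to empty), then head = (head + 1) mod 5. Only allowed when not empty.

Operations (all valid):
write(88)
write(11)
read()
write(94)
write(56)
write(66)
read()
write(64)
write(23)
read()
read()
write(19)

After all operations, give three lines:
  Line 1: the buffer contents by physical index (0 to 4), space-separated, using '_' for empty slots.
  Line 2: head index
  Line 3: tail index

Answer: 64 23 19 _ 66
4
3

Derivation:
write(88): buf=[88 _ _ _ _], head=0, tail=1, size=1
write(11): buf=[88 11 _ _ _], head=0, tail=2, size=2
read(): buf=[_ 11 _ _ _], head=1, tail=2, size=1
write(94): buf=[_ 11 94 _ _], head=1, tail=3, size=2
write(56): buf=[_ 11 94 56 _], head=1, tail=4, size=3
write(66): buf=[_ 11 94 56 66], head=1, tail=0, size=4
read(): buf=[_ _ 94 56 66], head=2, tail=0, size=3
write(64): buf=[64 _ 94 56 66], head=2, tail=1, size=4
write(23): buf=[64 23 94 56 66], head=2, tail=2, size=5
read(): buf=[64 23 _ 56 66], head=3, tail=2, size=4
read(): buf=[64 23 _ _ 66], head=4, tail=2, size=3
write(19): buf=[64 23 19 _ 66], head=4, tail=3, size=4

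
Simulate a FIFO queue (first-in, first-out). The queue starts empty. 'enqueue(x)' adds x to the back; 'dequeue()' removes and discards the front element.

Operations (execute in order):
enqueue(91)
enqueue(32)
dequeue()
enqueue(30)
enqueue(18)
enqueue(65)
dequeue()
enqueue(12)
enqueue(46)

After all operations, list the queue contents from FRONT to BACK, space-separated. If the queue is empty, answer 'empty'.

enqueue(91): [91]
enqueue(32): [91, 32]
dequeue(): [32]
enqueue(30): [32, 30]
enqueue(18): [32, 30, 18]
enqueue(65): [32, 30, 18, 65]
dequeue(): [30, 18, 65]
enqueue(12): [30, 18, 65, 12]
enqueue(46): [30, 18, 65, 12, 46]

Answer: 30 18 65 12 46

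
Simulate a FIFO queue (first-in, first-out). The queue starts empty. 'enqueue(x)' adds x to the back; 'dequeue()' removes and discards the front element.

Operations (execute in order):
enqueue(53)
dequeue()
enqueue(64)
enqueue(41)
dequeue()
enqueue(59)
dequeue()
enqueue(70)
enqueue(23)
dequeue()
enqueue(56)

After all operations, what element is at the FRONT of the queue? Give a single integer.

enqueue(53): queue = [53]
dequeue(): queue = []
enqueue(64): queue = [64]
enqueue(41): queue = [64, 41]
dequeue(): queue = [41]
enqueue(59): queue = [41, 59]
dequeue(): queue = [59]
enqueue(70): queue = [59, 70]
enqueue(23): queue = [59, 70, 23]
dequeue(): queue = [70, 23]
enqueue(56): queue = [70, 23, 56]

Answer: 70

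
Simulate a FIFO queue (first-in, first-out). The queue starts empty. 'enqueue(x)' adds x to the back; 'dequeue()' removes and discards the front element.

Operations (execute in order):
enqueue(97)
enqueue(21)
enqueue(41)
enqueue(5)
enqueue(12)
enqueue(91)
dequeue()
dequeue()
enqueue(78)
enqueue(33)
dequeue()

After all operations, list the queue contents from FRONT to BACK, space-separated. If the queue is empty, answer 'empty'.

Answer: 5 12 91 78 33

Derivation:
enqueue(97): [97]
enqueue(21): [97, 21]
enqueue(41): [97, 21, 41]
enqueue(5): [97, 21, 41, 5]
enqueue(12): [97, 21, 41, 5, 12]
enqueue(91): [97, 21, 41, 5, 12, 91]
dequeue(): [21, 41, 5, 12, 91]
dequeue(): [41, 5, 12, 91]
enqueue(78): [41, 5, 12, 91, 78]
enqueue(33): [41, 5, 12, 91, 78, 33]
dequeue(): [5, 12, 91, 78, 33]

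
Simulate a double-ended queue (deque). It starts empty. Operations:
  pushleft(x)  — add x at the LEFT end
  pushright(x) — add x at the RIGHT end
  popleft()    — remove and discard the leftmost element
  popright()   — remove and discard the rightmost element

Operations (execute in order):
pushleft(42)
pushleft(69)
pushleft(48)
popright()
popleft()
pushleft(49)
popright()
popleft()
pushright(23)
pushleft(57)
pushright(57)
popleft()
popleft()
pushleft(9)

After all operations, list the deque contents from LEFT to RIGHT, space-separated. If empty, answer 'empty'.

Answer: 9 57

Derivation:
pushleft(42): [42]
pushleft(69): [69, 42]
pushleft(48): [48, 69, 42]
popright(): [48, 69]
popleft(): [69]
pushleft(49): [49, 69]
popright(): [49]
popleft(): []
pushright(23): [23]
pushleft(57): [57, 23]
pushright(57): [57, 23, 57]
popleft(): [23, 57]
popleft(): [57]
pushleft(9): [9, 57]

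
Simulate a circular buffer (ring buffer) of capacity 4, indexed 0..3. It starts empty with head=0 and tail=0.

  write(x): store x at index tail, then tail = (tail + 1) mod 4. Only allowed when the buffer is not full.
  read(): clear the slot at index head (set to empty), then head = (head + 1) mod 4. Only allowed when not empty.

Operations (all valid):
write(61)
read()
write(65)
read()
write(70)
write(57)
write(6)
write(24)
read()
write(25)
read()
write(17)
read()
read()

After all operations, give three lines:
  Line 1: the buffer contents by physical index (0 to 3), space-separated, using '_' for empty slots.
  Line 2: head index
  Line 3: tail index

Answer: _ _ 25 17
2
0

Derivation:
write(61): buf=[61 _ _ _], head=0, tail=1, size=1
read(): buf=[_ _ _ _], head=1, tail=1, size=0
write(65): buf=[_ 65 _ _], head=1, tail=2, size=1
read(): buf=[_ _ _ _], head=2, tail=2, size=0
write(70): buf=[_ _ 70 _], head=2, tail=3, size=1
write(57): buf=[_ _ 70 57], head=2, tail=0, size=2
write(6): buf=[6 _ 70 57], head=2, tail=1, size=3
write(24): buf=[6 24 70 57], head=2, tail=2, size=4
read(): buf=[6 24 _ 57], head=3, tail=2, size=3
write(25): buf=[6 24 25 57], head=3, tail=3, size=4
read(): buf=[6 24 25 _], head=0, tail=3, size=3
write(17): buf=[6 24 25 17], head=0, tail=0, size=4
read(): buf=[_ 24 25 17], head=1, tail=0, size=3
read(): buf=[_ _ 25 17], head=2, tail=0, size=2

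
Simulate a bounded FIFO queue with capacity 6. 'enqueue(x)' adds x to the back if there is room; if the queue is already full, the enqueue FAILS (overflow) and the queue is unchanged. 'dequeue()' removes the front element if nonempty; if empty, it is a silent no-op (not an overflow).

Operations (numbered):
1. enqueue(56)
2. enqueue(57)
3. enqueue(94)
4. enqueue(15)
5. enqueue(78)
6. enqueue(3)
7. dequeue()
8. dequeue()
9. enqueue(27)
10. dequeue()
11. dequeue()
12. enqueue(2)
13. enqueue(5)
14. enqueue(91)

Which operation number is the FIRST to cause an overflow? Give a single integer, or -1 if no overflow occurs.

1. enqueue(56): size=1
2. enqueue(57): size=2
3. enqueue(94): size=3
4. enqueue(15): size=4
5. enqueue(78): size=5
6. enqueue(3): size=6
7. dequeue(): size=5
8. dequeue(): size=4
9. enqueue(27): size=5
10. dequeue(): size=4
11. dequeue(): size=3
12. enqueue(2): size=4
13. enqueue(5): size=5
14. enqueue(91): size=6

Answer: -1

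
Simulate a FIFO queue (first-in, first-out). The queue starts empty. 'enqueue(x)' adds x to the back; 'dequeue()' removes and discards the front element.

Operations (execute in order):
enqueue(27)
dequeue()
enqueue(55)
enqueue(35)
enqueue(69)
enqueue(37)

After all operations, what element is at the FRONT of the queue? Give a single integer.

Answer: 55

Derivation:
enqueue(27): queue = [27]
dequeue(): queue = []
enqueue(55): queue = [55]
enqueue(35): queue = [55, 35]
enqueue(69): queue = [55, 35, 69]
enqueue(37): queue = [55, 35, 69, 37]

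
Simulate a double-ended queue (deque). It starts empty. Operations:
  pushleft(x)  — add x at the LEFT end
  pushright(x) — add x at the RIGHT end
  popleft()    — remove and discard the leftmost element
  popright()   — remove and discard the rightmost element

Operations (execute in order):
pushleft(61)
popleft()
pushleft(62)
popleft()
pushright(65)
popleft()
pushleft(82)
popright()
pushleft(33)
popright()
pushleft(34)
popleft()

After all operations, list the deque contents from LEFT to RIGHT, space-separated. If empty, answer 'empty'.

Answer: empty

Derivation:
pushleft(61): [61]
popleft(): []
pushleft(62): [62]
popleft(): []
pushright(65): [65]
popleft(): []
pushleft(82): [82]
popright(): []
pushleft(33): [33]
popright(): []
pushleft(34): [34]
popleft(): []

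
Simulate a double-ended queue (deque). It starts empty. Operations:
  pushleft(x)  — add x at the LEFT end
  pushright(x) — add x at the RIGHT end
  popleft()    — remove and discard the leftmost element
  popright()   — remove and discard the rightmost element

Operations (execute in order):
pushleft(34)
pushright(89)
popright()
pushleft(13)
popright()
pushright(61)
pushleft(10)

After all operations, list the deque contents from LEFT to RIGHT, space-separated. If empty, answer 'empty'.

pushleft(34): [34]
pushright(89): [34, 89]
popright(): [34]
pushleft(13): [13, 34]
popright(): [13]
pushright(61): [13, 61]
pushleft(10): [10, 13, 61]

Answer: 10 13 61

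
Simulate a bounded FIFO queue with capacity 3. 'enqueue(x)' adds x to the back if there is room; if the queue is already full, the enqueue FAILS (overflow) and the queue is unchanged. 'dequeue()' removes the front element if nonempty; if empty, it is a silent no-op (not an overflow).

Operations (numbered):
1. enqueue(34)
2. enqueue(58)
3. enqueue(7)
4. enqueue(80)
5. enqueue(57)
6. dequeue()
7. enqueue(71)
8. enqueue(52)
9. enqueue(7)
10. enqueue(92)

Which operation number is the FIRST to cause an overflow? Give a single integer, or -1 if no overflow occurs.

Answer: 4

Derivation:
1. enqueue(34): size=1
2. enqueue(58): size=2
3. enqueue(7): size=3
4. enqueue(80): size=3=cap → OVERFLOW (fail)
5. enqueue(57): size=3=cap → OVERFLOW (fail)
6. dequeue(): size=2
7. enqueue(71): size=3
8. enqueue(52): size=3=cap → OVERFLOW (fail)
9. enqueue(7): size=3=cap → OVERFLOW (fail)
10. enqueue(92): size=3=cap → OVERFLOW (fail)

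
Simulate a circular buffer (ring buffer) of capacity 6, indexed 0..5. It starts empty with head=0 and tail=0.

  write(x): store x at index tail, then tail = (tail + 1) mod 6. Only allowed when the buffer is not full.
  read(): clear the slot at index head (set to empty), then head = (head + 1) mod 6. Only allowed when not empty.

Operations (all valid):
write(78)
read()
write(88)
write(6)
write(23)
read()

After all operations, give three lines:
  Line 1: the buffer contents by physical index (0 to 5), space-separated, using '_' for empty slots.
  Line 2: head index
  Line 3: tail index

write(78): buf=[78 _ _ _ _ _], head=0, tail=1, size=1
read(): buf=[_ _ _ _ _ _], head=1, tail=1, size=0
write(88): buf=[_ 88 _ _ _ _], head=1, tail=2, size=1
write(6): buf=[_ 88 6 _ _ _], head=1, tail=3, size=2
write(23): buf=[_ 88 6 23 _ _], head=1, tail=4, size=3
read(): buf=[_ _ 6 23 _ _], head=2, tail=4, size=2

Answer: _ _ 6 23 _ _
2
4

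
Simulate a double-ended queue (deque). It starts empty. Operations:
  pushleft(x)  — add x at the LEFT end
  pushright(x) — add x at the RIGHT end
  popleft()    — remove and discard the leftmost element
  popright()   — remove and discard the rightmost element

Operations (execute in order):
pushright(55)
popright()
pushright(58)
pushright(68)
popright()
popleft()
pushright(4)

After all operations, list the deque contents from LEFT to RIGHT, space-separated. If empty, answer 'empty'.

pushright(55): [55]
popright(): []
pushright(58): [58]
pushright(68): [58, 68]
popright(): [58]
popleft(): []
pushright(4): [4]

Answer: 4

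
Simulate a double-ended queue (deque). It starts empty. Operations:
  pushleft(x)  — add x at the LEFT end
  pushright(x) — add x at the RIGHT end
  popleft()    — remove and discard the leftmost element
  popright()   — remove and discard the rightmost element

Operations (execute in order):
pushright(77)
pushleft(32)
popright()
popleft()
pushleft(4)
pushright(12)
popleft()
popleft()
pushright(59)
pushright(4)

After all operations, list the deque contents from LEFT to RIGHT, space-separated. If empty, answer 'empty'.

Answer: 59 4

Derivation:
pushright(77): [77]
pushleft(32): [32, 77]
popright(): [32]
popleft(): []
pushleft(4): [4]
pushright(12): [4, 12]
popleft(): [12]
popleft(): []
pushright(59): [59]
pushright(4): [59, 4]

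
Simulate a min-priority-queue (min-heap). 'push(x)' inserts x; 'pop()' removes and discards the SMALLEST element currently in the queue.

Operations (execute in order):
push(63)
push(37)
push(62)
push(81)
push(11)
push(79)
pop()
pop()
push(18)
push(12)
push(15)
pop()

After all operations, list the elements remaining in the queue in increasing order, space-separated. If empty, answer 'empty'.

push(63): heap contents = [63]
push(37): heap contents = [37, 63]
push(62): heap contents = [37, 62, 63]
push(81): heap contents = [37, 62, 63, 81]
push(11): heap contents = [11, 37, 62, 63, 81]
push(79): heap contents = [11, 37, 62, 63, 79, 81]
pop() → 11: heap contents = [37, 62, 63, 79, 81]
pop() → 37: heap contents = [62, 63, 79, 81]
push(18): heap contents = [18, 62, 63, 79, 81]
push(12): heap contents = [12, 18, 62, 63, 79, 81]
push(15): heap contents = [12, 15, 18, 62, 63, 79, 81]
pop() → 12: heap contents = [15, 18, 62, 63, 79, 81]

Answer: 15 18 62 63 79 81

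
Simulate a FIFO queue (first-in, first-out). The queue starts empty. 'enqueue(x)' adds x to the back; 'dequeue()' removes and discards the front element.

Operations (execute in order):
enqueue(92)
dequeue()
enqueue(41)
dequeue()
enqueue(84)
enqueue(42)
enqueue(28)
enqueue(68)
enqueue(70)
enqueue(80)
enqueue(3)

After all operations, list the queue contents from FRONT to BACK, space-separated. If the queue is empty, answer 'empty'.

enqueue(92): [92]
dequeue(): []
enqueue(41): [41]
dequeue(): []
enqueue(84): [84]
enqueue(42): [84, 42]
enqueue(28): [84, 42, 28]
enqueue(68): [84, 42, 28, 68]
enqueue(70): [84, 42, 28, 68, 70]
enqueue(80): [84, 42, 28, 68, 70, 80]
enqueue(3): [84, 42, 28, 68, 70, 80, 3]

Answer: 84 42 28 68 70 80 3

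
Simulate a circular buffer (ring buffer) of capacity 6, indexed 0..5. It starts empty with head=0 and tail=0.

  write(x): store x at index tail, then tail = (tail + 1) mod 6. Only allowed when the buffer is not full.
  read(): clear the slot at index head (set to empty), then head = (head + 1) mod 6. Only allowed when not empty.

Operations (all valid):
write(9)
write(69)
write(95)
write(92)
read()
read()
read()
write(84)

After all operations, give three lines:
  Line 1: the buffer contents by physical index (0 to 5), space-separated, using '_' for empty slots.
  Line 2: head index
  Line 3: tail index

write(9): buf=[9 _ _ _ _ _], head=0, tail=1, size=1
write(69): buf=[9 69 _ _ _ _], head=0, tail=2, size=2
write(95): buf=[9 69 95 _ _ _], head=0, tail=3, size=3
write(92): buf=[9 69 95 92 _ _], head=0, tail=4, size=4
read(): buf=[_ 69 95 92 _ _], head=1, tail=4, size=3
read(): buf=[_ _ 95 92 _ _], head=2, tail=4, size=2
read(): buf=[_ _ _ 92 _ _], head=3, tail=4, size=1
write(84): buf=[_ _ _ 92 84 _], head=3, tail=5, size=2

Answer: _ _ _ 92 84 _
3
5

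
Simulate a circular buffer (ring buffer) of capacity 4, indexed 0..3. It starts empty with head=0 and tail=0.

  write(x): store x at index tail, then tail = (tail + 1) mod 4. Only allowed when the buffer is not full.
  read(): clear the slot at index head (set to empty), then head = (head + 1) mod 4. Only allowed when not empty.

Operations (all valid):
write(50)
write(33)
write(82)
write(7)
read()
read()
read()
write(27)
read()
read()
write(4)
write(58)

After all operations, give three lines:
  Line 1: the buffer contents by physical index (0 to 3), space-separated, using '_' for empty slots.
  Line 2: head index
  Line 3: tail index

Answer: _ 4 58 _
1
3

Derivation:
write(50): buf=[50 _ _ _], head=0, tail=1, size=1
write(33): buf=[50 33 _ _], head=0, tail=2, size=2
write(82): buf=[50 33 82 _], head=0, tail=3, size=3
write(7): buf=[50 33 82 7], head=0, tail=0, size=4
read(): buf=[_ 33 82 7], head=1, tail=0, size=3
read(): buf=[_ _ 82 7], head=2, tail=0, size=2
read(): buf=[_ _ _ 7], head=3, tail=0, size=1
write(27): buf=[27 _ _ 7], head=3, tail=1, size=2
read(): buf=[27 _ _ _], head=0, tail=1, size=1
read(): buf=[_ _ _ _], head=1, tail=1, size=0
write(4): buf=[_ 4 _ _], head=1, tail=2, size=1
write(58): buf=[_ 4 58 _], head=1, tail=3, size=2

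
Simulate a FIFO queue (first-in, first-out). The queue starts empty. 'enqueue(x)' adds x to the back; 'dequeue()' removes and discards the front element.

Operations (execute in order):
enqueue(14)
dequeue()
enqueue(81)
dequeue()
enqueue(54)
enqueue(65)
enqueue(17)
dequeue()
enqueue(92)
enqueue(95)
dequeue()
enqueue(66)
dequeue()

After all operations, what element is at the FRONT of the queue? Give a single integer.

Answer: 92

Derivation:
enqueue(14): queue = [14]
dequeue(): queue = []
enqueue(81): queue = [81]
dequeue(): queue = []
enqueue(54): queue = [54]
enqueue(65): queue = [54, 65]
enqueue(17): queue = [54, 65, 17]
dequeue(): queue = [65, 17]
enqueue(92): queue = [65, 17, 92]
enqueue(95): queue = [65, 17, 92, 95]
dequeue(): queue = [17, 92, 95]
enqueue(66): queue = [17, 92, 95, 66]
dequeue(): queue = [92, 95, 66]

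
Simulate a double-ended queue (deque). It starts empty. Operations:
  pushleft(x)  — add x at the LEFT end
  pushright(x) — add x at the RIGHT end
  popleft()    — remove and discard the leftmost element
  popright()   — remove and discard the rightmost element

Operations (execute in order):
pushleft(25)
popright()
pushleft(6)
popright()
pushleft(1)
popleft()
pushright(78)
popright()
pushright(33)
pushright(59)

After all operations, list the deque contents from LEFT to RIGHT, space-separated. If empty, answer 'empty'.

pushleft(25): [25]
popright(): []
pushleft(6): [6]
popright(): []
pushleft(1): [1]
popleft(): []
pushright(78): [78]
popright(): []
pushright(33): [33]
pushright(59): [33, 59]

Answer: 33 59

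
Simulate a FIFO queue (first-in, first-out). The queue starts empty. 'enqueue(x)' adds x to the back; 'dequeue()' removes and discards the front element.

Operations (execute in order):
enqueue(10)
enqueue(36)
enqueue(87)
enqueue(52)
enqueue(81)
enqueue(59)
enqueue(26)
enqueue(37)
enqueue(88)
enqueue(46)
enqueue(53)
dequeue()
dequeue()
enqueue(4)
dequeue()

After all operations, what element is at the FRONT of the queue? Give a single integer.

enqueue(10): queue = [10]
enqueue(36): queue = [10, 36]
enqueue(87): queue = [10, 36, 87]
enqueue(52): queue = [10, 36, 87, 52]
enqueue(81): queue = [10, 36, 87, 52, 81]
enqueue(59): queue = [10, 36, 87, 52, 81, 59]
enqueue(26): queue = [10, 36, 87, 52, 81, 59, 26]
enqueue(37): queue = [10, 36, 87, 52, 81, 59, 26, 37]
enqueue(88): queue = [10, 36, 87, 52, 81, 59, 26, 37, 88]
enqueue(46): queue = [10, 36, 87, 52, 81, 59, 26, 37, 88, 46]
enqueue(53): queue = [10, 36, 87, 52, 81, 59, 26, 37, 88, 46, 53]
dequeue(): queue = [36, 87, 52, 81, 59, 26, 37, 88, 46, 53]
dequeue(): queue = [87, 52, 81, 59, 26, 37, 88, 46, 53]
enqueue(4): queue = [87, 52, 81, 59, 26, 37, 88, 46, 53, 4]
dequeue(): queue = [52, 81, 59, 26, 37, 88, 46, 53, 4]

Answer: 52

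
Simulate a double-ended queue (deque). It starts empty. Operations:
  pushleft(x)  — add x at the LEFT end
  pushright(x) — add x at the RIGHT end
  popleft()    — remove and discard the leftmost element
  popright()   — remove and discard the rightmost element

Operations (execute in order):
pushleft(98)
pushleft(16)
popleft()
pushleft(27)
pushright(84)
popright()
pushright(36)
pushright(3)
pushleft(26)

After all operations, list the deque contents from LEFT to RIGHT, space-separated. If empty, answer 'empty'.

Answer: 26 27 98 36 3

Derivation:
pushleft(98): [98]
pushleft(16): [16, 98]
popleft(): [98]
pushleft(27): [27, 98]
pushright(84): [27, 98, 84]
popright(): [27, 98]
pushright(36): [27, 98, 36]
pushright(3): [27, 98, 36, 3]
pushleft(26): [26, 27, 98, 36, 3]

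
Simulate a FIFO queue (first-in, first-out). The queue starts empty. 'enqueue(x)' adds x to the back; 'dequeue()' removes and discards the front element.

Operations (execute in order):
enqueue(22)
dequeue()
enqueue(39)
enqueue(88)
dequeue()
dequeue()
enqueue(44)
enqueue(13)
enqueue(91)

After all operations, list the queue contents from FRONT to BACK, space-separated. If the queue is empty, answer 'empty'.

Answer: 44 13 91

Derivation:
enqueue(22): [22]
dequeue(): []
enqueue(39): [39]
enqueue(88): [39, 88]
dequeue(): [88]
dequeue(): []
enqueue(44): [44]
enqueue(13): [44, 13]
enqueue(91): [44, 13, 91]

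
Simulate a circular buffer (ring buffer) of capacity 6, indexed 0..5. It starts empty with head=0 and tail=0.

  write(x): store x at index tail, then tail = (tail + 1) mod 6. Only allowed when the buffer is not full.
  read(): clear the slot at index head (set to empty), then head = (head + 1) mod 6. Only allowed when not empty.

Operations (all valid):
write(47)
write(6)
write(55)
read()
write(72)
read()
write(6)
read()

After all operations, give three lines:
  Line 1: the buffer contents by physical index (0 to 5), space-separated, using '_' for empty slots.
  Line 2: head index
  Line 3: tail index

Answer: _ _ _ 72 6 _
3
5

Derivation:
write(47): buf=[47 _ _ _ _ _], head=0, tail=1, size=1
write(6): buf=[47 6 _ _ _ _], head=0, tail=2, size=2
write(55): buf=[47 6 55 _ _ _], head=0, tail=3, size=3
read(): buf=[_ 6 55 _ _ _], head=1, tail=3, size=2
write(72): buf=[_ 6 55 72 _ _], head=1, tail=4, size=3
read(): buf=[_ _ 55 72 _ _], head=2, tail=4, size=2
write(6): buf=[_ _ 55 72 6 _], head=2, tail=5, size=3
read(): buf=[_ _ _ 72 6 _], head=3, tail=5, size=2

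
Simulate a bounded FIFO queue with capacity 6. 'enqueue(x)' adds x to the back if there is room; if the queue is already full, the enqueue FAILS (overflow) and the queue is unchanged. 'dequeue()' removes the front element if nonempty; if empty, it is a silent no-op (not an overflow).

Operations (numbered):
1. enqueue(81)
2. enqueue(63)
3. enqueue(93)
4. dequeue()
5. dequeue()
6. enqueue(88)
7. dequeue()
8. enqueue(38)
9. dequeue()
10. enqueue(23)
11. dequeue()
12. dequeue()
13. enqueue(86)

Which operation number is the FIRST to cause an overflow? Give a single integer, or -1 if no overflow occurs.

1. enqueue(81): size=1
2. enqueue(63): size=2
3. enqueue(93): size=3
4. dequeue(): size=2
5. dequeue(): size=1
6. enqueue(88): size=2
7. dequeue(): size=1
8. enqueue(38): size=2
9. dequeue(): size=1
10. enqueue(23): size=2
11. dequeue(): size=1
12. dequeue(): size=0
13. enqueue(86): size=1

Answer: -1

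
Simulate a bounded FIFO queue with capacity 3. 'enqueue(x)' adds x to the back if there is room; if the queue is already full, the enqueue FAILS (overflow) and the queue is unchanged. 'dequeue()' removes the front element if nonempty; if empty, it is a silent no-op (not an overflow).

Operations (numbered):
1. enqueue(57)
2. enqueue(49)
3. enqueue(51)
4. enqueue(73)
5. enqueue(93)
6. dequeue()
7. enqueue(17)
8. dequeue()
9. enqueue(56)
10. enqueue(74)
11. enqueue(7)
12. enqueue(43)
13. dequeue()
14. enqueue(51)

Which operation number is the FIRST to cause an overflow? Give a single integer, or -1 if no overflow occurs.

Answer: 4

Derivation:
1. enqueue(57): size=1
2. enqueue(49): size=2
3. enqueue(51): size=3
4. enqueue(73): size=3=cap → OVERFLOW (fail)
5. enqueue(93): size=3=cap → OVERFLOW (fail)
6. dequeue(): size=2
7. enqueue(17): size=3
8. dequeue(): size=2
9. enqueue(56): size=3
10. enqueue(74): size=3=cap → OVERFLOW (fail)
11. enqueue(7): size=3=cap → OVERFLOW (fail)
12. enqueue(43): size=3=cap → OVERFLOW (fail)
13. dequeue(): size=2
14. enqueue(51): size=3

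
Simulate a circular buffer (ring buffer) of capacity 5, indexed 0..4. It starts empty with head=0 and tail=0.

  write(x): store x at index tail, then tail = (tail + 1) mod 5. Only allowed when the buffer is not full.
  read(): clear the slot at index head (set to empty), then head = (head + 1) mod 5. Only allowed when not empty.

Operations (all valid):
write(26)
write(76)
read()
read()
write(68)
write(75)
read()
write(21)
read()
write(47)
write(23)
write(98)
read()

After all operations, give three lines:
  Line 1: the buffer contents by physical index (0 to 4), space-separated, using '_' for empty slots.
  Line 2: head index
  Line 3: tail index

Answer: 47 23 98 _ _
0
3

Derivation:
write(26): buf=[26 _ _ _ _], head=0, tail=1, size=1
write(76): buf=[26 76 _ _ _], head=0, tail=2, size=2
read(): buf=[_ 76 _ _ _], head=1, tail=2, size=1
read(): buf=[_ _ _ _ _], head=2, tail=2, size=0
write(68): buf=[_ _ 68 _ _], head=2, tail=3, size=1
write(75): buf=[_ _ 68 75 _], head=2, tail=4, size=2
read(): buf=[_ _ _ 75 _], head=3, tail=4, size=1
write(21): buf=[_ _ _ 75 21], head=3, tail=0, size=2
read(): buf=[_ _ _ _ 21], head=4, tail=0, size=1
write(47): buf=[47 _ _ _ 21], head=4, tail=1, size=2
write(23): buf=[47 23 _ _ 21], head=4, tail=2, size=3
write(98): buf=[47 23 98 _ 21], head=4, tail=3, size=4
read(): buf=[47 23 98 _ _], head=0, tail=3, size=3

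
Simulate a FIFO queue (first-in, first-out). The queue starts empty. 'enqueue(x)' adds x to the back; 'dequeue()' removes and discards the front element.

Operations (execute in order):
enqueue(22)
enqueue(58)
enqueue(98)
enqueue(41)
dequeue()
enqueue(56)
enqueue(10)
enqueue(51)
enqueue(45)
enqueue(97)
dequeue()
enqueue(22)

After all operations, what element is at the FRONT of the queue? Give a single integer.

enqueue(22): queue = [22]
enqueue(58): queue = [22, 58]
enqueue(98): queue = [22, 58, 98]
enqueue(41): queue = [22, 58, 98, 41]
dequeue(): queue = [58, 98, 41]
enqueue(56): queue = [58, 98, 41, 56]
enqueue(10): queue = [58, 98, 41, 56, 10]
enqueue(51): queue = [58, 98, 41, 56, 10, 51]
enqueue(45): queue = [58, 98, 41, 56, 10, 51, 45]
enqueue(97): queue = [58, 98, 41, 56, 10, 51, 45, 97]
dequeue(): queue = [98, 41, 56, 10, 51, 45, 97]
enqueue(22): queue = [98, 41, 56, 10, 51, 45, 97, 22]

Answer: 98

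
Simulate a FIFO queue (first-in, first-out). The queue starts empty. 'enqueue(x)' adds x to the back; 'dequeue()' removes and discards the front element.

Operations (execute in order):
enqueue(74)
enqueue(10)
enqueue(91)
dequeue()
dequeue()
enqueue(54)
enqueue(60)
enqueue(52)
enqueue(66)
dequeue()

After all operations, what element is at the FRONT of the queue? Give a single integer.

enqueue(74): queue = [74]
enqueue(10): queue = [74, 10]
enqueue(91): queue = [74, 10, 91]
dequeue(): queue = [10, 91]
dequeue(): queue = [91]
enqueue(54): queue = [91, 54]
enqueue(60): queue = [91, 54, 60]
enqueue(52): queue = [91, 54, 60, 52]
enqueue(66): queue = [91, 54, 60, 52, 66]
dequeue(): queue = [54, 60, 52, 66]

Answer: 54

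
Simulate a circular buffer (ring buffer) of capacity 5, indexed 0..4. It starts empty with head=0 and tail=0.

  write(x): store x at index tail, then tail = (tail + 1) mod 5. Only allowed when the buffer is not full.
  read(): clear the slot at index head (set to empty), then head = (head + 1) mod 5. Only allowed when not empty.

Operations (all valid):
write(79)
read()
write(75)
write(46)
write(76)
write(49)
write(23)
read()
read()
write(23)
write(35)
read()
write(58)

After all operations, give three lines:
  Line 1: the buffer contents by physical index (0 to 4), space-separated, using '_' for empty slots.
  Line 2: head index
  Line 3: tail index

Answer: 23 23 35 58 49
4
4

Derivation:
write(79): buf=[79 _ _ _ _], head=0, tail=1, size=1
read(): buf=[_ _ _ _ _], head=1, tail=1, size=0
write(75): buf=[_ 75 _ _ _], head=1, tail=2, size=1
write(46): buf=[_ 75 46 _ _], head=1, tail=3, size=2
write(76): buf=[_ 75 46 76 _], head=1, tail=4, size=3
write(49): buf=[_ 75 46 76 49], head=1, tail=0, size=4
write(23): buf=[23 75 46 76 49], head=1, tail=1, size=5
read(): buf=[23 _ 46 76 49], head=2, tail=1, size=4
read(): buf=[23 _ _ 76 49], head=3, tail=1, size=3
write(23): buf=[23 23 _ 76 49], head=3, tail=2, size=4
write(35): buf=[23 23 35 76 49], head=3, tail=3, size=5
read(): buf=[23 23 35 _ 49], head=4, tail=3, size=4
write(58): buf=[23 23 35 58 49], head=4, tail=4, size=5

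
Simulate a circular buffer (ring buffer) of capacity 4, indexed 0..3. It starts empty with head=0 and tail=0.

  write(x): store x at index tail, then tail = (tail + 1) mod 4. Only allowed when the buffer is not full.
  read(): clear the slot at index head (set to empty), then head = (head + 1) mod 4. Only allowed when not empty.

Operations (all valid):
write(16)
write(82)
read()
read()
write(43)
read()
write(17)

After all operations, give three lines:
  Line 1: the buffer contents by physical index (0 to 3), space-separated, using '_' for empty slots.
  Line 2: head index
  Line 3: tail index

write(16): buf=[16 _ _ _], head=0, tail=1, size=1
write(82): buf=[16 82 _ _], head=0, tail=2, size=2
read(): buf=[_ 82 _ _], head=1, tail=2, size=1
read(): buf=[_ _ _ _], head=2, tail=2, size=0
write(43): buf=[_ _ 43 _], head=2, tail=3, size=1
read(): buf=[_ _ _ _], head=3, tail=3, size=0
write(17): buf=[_ _ _ 17], head=3, tail=0, size=1

Answer: _ _ _ 17
3
0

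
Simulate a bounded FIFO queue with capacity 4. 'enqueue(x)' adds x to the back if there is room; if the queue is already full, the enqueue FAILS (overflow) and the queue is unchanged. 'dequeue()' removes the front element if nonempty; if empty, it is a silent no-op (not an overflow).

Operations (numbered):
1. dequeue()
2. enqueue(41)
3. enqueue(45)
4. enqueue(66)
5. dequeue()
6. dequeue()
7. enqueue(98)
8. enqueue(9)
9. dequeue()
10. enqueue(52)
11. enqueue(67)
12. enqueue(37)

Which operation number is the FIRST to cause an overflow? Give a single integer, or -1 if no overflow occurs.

1. dequeue(): empty, no-op, size=0
2. enqueue(41): size=1
3. enqueue(45): size=2
4. enqueue(66): size=3
5. dequeue(): size=2
6. dequeue(): size=1
7. enqueue(98): size=2
8. enqueue(9): size=3
9. dequeue(): size=2
10. enqueue(52): size=3
11. enqueue(67): size=4
12. enqueue(37): size=4=cap → OVERFLOW (fail)

Answer: 12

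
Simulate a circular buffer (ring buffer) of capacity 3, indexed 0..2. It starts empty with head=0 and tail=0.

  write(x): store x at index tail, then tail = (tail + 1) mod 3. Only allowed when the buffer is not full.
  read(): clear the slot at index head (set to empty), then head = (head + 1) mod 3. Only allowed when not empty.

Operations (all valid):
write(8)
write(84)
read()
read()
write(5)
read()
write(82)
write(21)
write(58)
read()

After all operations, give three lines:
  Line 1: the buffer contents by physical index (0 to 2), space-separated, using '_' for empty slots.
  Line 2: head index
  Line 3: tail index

Answer: _ 21 58
1
0

Derivation:
write(8): buf=[8 _ _], head=0, tail=1, size=1
write(84): buf=[8 84 _], head=0, tail=2, size=2
read(): buf=[_ 84 _], head=1, tail=2, size=1
read(): buf=[_ _ _], head=2, tail=2, size=0
write(5): buf=[_ _ 5], head=2, tail=0, size=1
read(): buf=[_ _ _], head=0, tail=0, size=0
write(82): buf=[82 _ _], head=0, tail=1, size=1
write(21): buf=[82 21 _], head=0, tail=2, size=2
write(58): buf=[82 21 58], head=0, tail=0, size=3
read(): buf=[_ 21 58], head=1, tail=0, size=2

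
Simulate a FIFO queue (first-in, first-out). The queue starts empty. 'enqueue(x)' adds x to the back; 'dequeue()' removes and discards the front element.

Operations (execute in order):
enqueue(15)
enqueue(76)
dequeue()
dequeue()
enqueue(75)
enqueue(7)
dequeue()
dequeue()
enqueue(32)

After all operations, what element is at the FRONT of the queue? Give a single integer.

enqueue(15): queue = [15]
enqueue(76): queue = [15, 76]
dequeue(): queue = [76]
dequeue(): queue = []
enqueue(75): queue = [75]
enqueue(7): queue = [75, 7]
dequeue(): queue = [7]
dequeue(): queue = []
enqueue(32): queue = [32]

Answer: 32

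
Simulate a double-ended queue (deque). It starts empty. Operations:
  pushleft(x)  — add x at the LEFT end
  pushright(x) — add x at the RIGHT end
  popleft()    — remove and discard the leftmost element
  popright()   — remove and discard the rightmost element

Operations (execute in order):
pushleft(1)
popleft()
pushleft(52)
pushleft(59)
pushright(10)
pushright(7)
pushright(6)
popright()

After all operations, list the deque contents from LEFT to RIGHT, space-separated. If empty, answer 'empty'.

Answer: 59 52 10 7

Derivation:
pushleft(1): [1]
popleft(): []
pushleft(52): [52]
pushleft(59): [59, 52]
pushright(10): [59, 52, 10]
pushright(7): [59, 52, 10, 7]
pushright(6): [59, 52, 10, 7, 6]
popright(): [59, 52, 10, 7]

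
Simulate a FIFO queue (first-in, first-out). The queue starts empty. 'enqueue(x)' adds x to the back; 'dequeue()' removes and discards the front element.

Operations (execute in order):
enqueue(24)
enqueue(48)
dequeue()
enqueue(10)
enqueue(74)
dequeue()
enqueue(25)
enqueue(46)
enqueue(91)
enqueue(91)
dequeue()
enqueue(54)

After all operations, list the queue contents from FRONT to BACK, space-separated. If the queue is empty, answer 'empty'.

enqueue(24): [24]
enqueue(48): [24, 48]
dequeue(): [48]
enqueue(10): [48, 10]
enqueue(74): [48, 10, 74]
dequeue(): [10, 74]
enqueue(25): [10, 74, 25]
enqueue(46): [10, 74, 25, 46]
enqueue(91): [10, 74, 25, 46, 91]
enqueue(91): [10, 74, 25, 46, 91, 91]
dequeue(): [74, 25, 46, 91, 91]
enqueue(54): [74, 25, 46, 91, 91, 54]

Answer: 74 25 46 91 91 54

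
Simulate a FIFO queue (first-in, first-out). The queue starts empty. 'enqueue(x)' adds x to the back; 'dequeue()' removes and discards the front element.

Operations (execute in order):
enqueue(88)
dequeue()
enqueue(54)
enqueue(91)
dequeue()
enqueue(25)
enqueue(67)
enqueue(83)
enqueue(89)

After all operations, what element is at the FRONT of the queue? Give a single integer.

Answer: 91

Derivation:
enqueue(88): queue = [88]
dequeue(): queue = []
enqueue(54): queue = [54]
enqueue(91): queue = [54, 91]
dequeue(): queue = [91]
enqueue(25): queue = [91, 25]
enqueue(67): queue = [91, 25, 67]
enqueue(83): queue = [91, 25, 67, 83]
enqueue(89): queue = [91, 25, 67, 83, 89]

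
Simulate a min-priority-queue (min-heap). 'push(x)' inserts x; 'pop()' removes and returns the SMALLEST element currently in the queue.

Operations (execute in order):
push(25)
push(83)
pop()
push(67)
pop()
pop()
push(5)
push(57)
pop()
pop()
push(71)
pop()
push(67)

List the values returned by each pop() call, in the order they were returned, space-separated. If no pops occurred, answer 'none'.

push(25): heap contents = [25]
push(83): heap contents = [25, 83]
pop() → 25: heap contents = [83]
push(67): heap contents = [67, 83]
pop() → 67: heap contents = [83]
pop() → 83: heap contents = []
push(5): heap contents = [5]
push(57): heap contents = [5, 57]
pop() → 5: heap contents = [57]
pop() → 57: heap contents = []
push(71): heap contents = [71]
pop() → 71: heap contents = []
push(67): heap contents = [67]

Answer: 25 67 83 5 57 71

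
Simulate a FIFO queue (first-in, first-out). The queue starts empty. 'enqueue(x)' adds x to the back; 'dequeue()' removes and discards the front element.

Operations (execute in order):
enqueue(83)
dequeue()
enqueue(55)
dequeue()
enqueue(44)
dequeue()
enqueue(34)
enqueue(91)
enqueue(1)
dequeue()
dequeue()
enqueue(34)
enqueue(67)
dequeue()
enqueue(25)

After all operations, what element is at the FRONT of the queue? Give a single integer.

Answer: 34

Derivation:
enqueue(83): queue = [83]
dequeue(): queue = []
enqueue(55): queue = [55]
dequeue(): queue = []
enqueue(44): queue = [44]
dequeue(): queue = []
enqueue(34): queue = [34]
enqueue(91): queue = [34, 91]
enqueue(1): queue = [34, 91, 1]
dequeue(): queue = [91, 1]
dequeue(): queue = [1]
enqueue(34): queue = [1, 34]
enqueue(67): queue = [1, 34, 67]
dequeue(): queue = [34, 67]
enqueue(25): queue = [34, 67, 25]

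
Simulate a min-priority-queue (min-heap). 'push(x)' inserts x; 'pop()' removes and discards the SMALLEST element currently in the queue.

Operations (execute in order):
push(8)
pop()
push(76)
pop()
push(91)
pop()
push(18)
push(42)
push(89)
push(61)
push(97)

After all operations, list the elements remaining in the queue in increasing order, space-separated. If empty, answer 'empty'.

Answer: 18 42 61 89 97

Derivation:
push(8): heap contents = [8]
pop() → 8: heap contents = []
push(76): heap contents = [76]
pop() → 76: heap contents = []
push(91): heap contents = [91]
pop() → 91: heap contents = []
push(18): heap contents = [18]
push(42): heap contents = [18, 42]
push(89): heap contents = [18, 42, 89]
push(61): heap contents = [18, 42, 61, 89]
push(97): heap contents = [18, 42, 61, 89, 97]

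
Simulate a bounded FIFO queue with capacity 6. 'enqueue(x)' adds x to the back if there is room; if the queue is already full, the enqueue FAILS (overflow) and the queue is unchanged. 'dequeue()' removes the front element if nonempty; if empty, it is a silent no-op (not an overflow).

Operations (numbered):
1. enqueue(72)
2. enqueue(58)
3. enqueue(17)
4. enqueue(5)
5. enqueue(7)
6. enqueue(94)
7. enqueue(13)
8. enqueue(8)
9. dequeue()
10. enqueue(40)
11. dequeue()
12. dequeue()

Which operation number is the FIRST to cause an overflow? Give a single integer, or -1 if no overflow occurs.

1. enqueue(72): size=1
2. enqueue(58): size=2
3. enqueue(17): size=3
4. enqueue(5): size=4
5. enqueue(7): size=5
6. enqueue(94): size=6
7. enqueue(13): size=6=cap → OVERFLOW (fail)
8. enqueue(8): size=6=cap → OVERFLOW (fail)
9. dequeue(): size=5
10. enqueue(40): size=6
11. dequeue(): size=5
12. dequeue(): size=4

Answer: 7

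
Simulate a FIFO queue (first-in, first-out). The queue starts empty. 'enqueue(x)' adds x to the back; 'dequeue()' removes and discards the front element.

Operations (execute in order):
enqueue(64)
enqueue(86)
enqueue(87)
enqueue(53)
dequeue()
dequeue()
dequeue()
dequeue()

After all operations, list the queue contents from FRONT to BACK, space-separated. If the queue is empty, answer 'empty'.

Answer: empty

Derivation:
enqueue(64): [64]
enqueue(86): [64, 86]
enqueue(87): [64, 86, 87]
enqueue(53): [64, 86, 87, 53]
dequeue(): [86, 87, 53]
dequeue(): [87, 53]
dequeue(): [53]
dequeue(): []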